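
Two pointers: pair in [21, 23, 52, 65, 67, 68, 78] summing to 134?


lo=0(21)+hi=6(78)=99
lo=1(23)+hi=6(78)=101
lo=2(52)+hi=6(78)=130
lo=3(65)+hi=6(78)=143
lo=3(65)+hi=5(68)=133
lo=4(67)+hi=5(68)=135

No pair found


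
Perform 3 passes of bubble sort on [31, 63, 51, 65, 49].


Initial: [31, 63, 51, 65, 49]
Pass 1: [31, 51, 63, 49, 65] (2 swaps)
Pass 2: [31, 51, 49, 63, 65] (1 swaps)
Pass 3: [31, 49, 51, 63, 65] (1 swaps)

After 3 passes: [31, 49, 51, 63, 65]


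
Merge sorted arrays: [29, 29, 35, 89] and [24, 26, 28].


Take 24 from B
Take 26 from B
Take 28 from B

Merged: [24, 26, 28, 29, 29, 35, 89]


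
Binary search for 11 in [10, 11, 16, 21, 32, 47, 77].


Step 1: lo=0, hi=6, mid=3, val=21
Step 2: lo=0, hi=2, mid=1, val=11

Found at index 1


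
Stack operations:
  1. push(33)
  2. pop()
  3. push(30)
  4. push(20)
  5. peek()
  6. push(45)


push(33) -> [33]
pop()->33, []
push(30) -> [30]
push(20) -> [30, 20]
peek()->20
push(45) -> [30, 20, 45]

Final stack: [30, 20, 45]


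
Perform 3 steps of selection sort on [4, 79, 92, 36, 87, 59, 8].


Initial: [4, 79, 92, 36, 87, 59, 8]
Step 1: min=4 at 0
  Swap: [4, 79, 92, 36, 87, 59, 8]
Step 2: min=8 at 6
  Swap: [4, 8, 92, 36, 87, 59, 79]
Step 3: min=36 at 3
  Swap: [4, 8, 36, 92, 87, 59, 79]

After 3 steps: [4, 8, 36, 92, 87, 59, 79]


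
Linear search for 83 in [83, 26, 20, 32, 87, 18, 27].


i=0: 83==83 found!

Found at 0, 1 comps


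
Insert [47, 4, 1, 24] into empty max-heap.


Insert 47: [47]
Insert 4: [47, 4]
Insert 1: [47, 4, 1]
Insert 24: [47, 24, 1, 4]

Final heap: [47, 24, 1, 4]


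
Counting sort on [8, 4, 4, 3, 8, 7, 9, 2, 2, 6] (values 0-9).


Input: [8, 4, 4, 3, 8, 7, 9, 2, 2, 6]
Counts: [0, 0, 2, 1, 2, 0, 1, 1, 2, 1]

Sorted: [2, 2, 3, 4, 4, 6, 7, 8, 8, 9]


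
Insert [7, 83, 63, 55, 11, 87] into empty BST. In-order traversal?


Insert 7: root
Insert 83: R from 7
Insert 63: R from 7 -> L from 83
Insert 55: R from 7 -> L from 83 -> L from 63
Insert 11: R from 7 -> L from 83 -> L from 63 -> L from 55
Insert 87: R from 7 -> R from 83

In-order: [7, 11, 55, 63, 83, 87]


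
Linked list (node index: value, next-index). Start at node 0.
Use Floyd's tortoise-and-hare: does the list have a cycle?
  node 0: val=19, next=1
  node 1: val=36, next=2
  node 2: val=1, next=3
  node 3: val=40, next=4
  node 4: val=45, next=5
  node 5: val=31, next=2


Floyd's tortoise (slow, +1) and hare (fast, +2):
  init: slow=0, fast=0
  step 1: slow=1, fast=2
  step 2: slow=2, fast=4
  step 3: slow=3, fast=2
  step 4: slow=4, fast=4
  slow == fast at node 4: cycle detected

Cycle: yes


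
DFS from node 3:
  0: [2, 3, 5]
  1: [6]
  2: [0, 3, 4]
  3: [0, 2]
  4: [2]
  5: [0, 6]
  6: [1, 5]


Visit 3, push [2, 0]
Visit 0, push [5, 2]
Visit 2, push [4]
Visit 4, push []
Visit 5, push [6]
Visit 6, push [1]
Visit 1, push []

DFS order: [3, 0, 2, 4, 5, 6, 1]


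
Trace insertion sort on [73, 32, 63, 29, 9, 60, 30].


Initial: [73, 32, 63, 29, 9, 60, 30]
Insert 32: [32, 73, 63, 29, 9, 60, 30]
Insert 63: [32, 63, 73, 29, 9, 60, 30]
Insert 29: [29, 32, 63, 73, 9, 60, 30]
Insert 9: [9, 29, 32, 63, 73, 60, 30]
Insert 60: [9, 29, 32, 60, 63, 73, 30]
Insert 30: [9, 29, 30, 32, 60, 63, 73]

Sorted: [9, 29, 30, 32, 60, 63, 73]


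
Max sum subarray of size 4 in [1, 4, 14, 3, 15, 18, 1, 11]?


[0:4]: 22
[1:5]: 36
[2:6]: 50
[3:7]: 37
[4:8]: 45

Max: 50 at [2:6]


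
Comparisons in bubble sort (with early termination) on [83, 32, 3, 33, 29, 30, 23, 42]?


Algorithm: bubble sort (with early termination)
Input: [83, 32, 3, 33, 29, 30, 23, 42]
Sorted: [3, 23, 29, 30, 32, 33, 42, 83]

27


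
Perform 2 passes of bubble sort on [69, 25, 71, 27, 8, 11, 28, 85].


Initial: [69, 25, 71, 27, 8, 11, 28, 85]
Pass 1: [25, 69, 27, 8, 11, 28, 71, 85] (5 swaps)
Pass 2: [25, 27, 8, 11, 28, 69, 71, 85] (4 swaps)

After 2 passes: [25, 27, 8, 11, 28, 69, 71, 85]


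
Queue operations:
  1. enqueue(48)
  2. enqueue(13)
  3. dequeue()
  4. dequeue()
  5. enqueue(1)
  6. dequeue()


enqueue(48) -> [48]
enqueue(13) -> [48, 13]
dequeue()->48, [13]
dequeue()->13, []
enqueue(1) -> [1]
dequeue()->1, []

Final queue: []


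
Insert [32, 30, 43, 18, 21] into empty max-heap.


Insert 32: [32]
Insert 30: [32, 30]
Insert 43: [43, 30, 32]
Insert 18: [43, 30, 32, 18]
Insert 21: [43, 30, 32, 18, 21]

Final heap: [43, 30, 32, 18, 21]


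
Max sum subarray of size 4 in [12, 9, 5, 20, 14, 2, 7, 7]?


[0:4]: 46
[1:5]: 48
[2:6]: 41
[3:7]: 43
[4:8]: 30

Max: 48 at [1:5]


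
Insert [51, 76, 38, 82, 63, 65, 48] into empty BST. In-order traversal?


Insert 51: root
Insert 76: R from 51
Insert 38: L from 51
Insert 82: R from 51 -> R from 76
Insert 63: R from 51 -> L from 76
Insert 65: R from 51 -> L from 76 -> R from 63
Insert 48: L from 51 -> R from 38

In-order: [38, 48, 51, 63, 65, 76, 82]


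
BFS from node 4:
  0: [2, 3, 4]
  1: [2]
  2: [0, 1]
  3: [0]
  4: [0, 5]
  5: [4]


Visit 4, enqueue [0, 5]
Visit 0, enqueue [2, 3]
Visit 5, enqueue []
Visit 2, enqueue [1]
Visit 3, enqueue []
Visit 1, enqueue []

BFS order: [4, 0, 5, 2, 3, 1]


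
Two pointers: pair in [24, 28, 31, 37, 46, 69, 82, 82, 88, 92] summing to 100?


lo=0(24)+hi=9(92)=116
lo=0(24)+hi=8(88)=112
lo=0(24)+hi=7(82)=106
lo=0(24)+hi=6(82)=106
lo=0(24)+hi=5(69)=93
lo=1(28)+hi=5(69)=97
lo=2(31)+hi=5(69)=100

Yes: 31+69=100


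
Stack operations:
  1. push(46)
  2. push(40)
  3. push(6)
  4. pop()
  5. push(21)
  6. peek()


push(46) -> [46]
push(40) -> [46, 40]
push(6) -> [46, 40, 6]
pop()->6, [46, 40]
push(21) -> [46, 40, 21]
peek()->21

Final stack: [46, 40, 21]


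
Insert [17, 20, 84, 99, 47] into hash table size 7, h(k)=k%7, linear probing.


Insert 17: h=3 -> slot 3
Insert 20: h=6 -> slot 6
Insert 84: h=0 -> slot 0
Insert 99: h=1 -> slot 1
Insert 47: h=5 -> slot 5

Table: [84, 99, None, 17, None, 47, 20]


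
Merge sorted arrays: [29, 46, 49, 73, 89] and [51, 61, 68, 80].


Take 29 from A
Take 46 from A
Take 49 from A
Take 51 from B
Take 61 from B
Take 68 from B
Take 73 from A
Take 80 from B

Merged: [29, 46, 49, 51, 61, 68, 73, 80, 89]


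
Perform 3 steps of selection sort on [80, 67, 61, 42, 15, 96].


Initial: [80, 67, 61, 42, 15, 96]
Step 1: min=15 at 4
  Swap: [15, 67, 61, 42, 80, 96]
Step 2: min=42 at 3
  Swap: [15, 42, 61, 67, 80, 96]
Step 3: min=61 at 2
  Swap: [15, 42, 61, 67, 80, 96]

After 3 steps: [15, 42, 61, 67, 80, 96]


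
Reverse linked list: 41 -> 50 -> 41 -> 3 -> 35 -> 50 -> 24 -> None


Step 1: curr=41, set curr.next=prev(None) | reversed so far: 41
Step 2: curr=50, set curr.next=prev(41) | reversed so far: 50 -> 41
Step 3: curr=41, set curr.next=prev(50) | reversed so far: 41 -> 50 -> 41
Step 4: curr=3, set curr.next=prev(41) | reversed so far: 3 -> 41 -> 50 -> 41
Step 5: curr=35, set curr.next=prev(3) | reversed so far: 35 -> 3 -> 41 -> 50 -> 41
Step 6: curr=50, set curr.next=prev(35) | reversed so far: 50 -> 35 -> 3 -> 41 -> 50 -> 41
Step 7: curr=24, set curr.next=prev(50) | reversed so far: 24 -> 50 -> 35 -> 3 -> 41 -> 50 -> 41

24 -> 50 -> 35 -> 3 -> 41 -> 50 -> 41 -> None


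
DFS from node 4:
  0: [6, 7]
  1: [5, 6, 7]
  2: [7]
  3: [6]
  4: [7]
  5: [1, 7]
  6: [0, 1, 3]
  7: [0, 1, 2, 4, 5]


Visit 4, push [7]
Visit 7, push [5, 2, 1, 0]
Visit 0, push [6]
Visit 6, push [3, 1]
Visit 1, push [5]
Visit 5, push []
Visit 3, push []
Visit 2, push []

DFS order: [4, 7, 0, 6, 1, 5, 3, 2]


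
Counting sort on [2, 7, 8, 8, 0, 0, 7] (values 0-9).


Input: [2, 7, 8, 8, 0, 0, 7]
Counts: [2, 0, 1, 0, 0, 0, 0, 2, 2, 0]

Sorted: [0, 0, 2, 7, 7, 8, 8]


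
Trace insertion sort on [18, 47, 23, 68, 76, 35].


Initial: [18, 47, 23, 68, 76, 35]
Insert 47: [18, 47, 23, 68, 76, 35]
Insert 23: [18, 23, 47, 68, 76, 35]
Insert 68: [18, 23, 47, 68, 76, 35]
Insert 76: [18, 23, 47, 68, 76, 35]
Insert 35: [18, 23, 35, 47, 68, 76]

Sorted: [18, 23, 35, 47, 68, 76]


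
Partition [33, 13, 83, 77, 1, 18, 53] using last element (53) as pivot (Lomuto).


Pivot: 53
  33 <= 53: advance i (no swap)
  13 <= 53: advance i (no swap)
  1 <= 53: swap -> [33, 13, 1, 77, 83, 18, 53]
  18 <= 53: swap -> [33, 13, 1, 18, 83, 77, 53]
Place pivot at 4: [33, 13, 1, 18, 53, 77, 83]

Partitioned: [33, 13, 1, 18, 53, 77, 83]


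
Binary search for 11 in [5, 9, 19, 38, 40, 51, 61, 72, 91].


Step 1: lo=0, hi=8, mid=4, val=40
Step 2: lo=0, hi=3, mid=1, val=9
Step 3: lo=2, hi=3, mid=2, val=19

Not found


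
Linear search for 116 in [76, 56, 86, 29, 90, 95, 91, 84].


i=0: 76!=116
i=1: 56!=116
i=2: 86!=116
i=3: 29!=116
i=4: 90!=116
i=5: 95!=116
i=6: 91!=116
i=7: 84!=116

Not found, 8 comps


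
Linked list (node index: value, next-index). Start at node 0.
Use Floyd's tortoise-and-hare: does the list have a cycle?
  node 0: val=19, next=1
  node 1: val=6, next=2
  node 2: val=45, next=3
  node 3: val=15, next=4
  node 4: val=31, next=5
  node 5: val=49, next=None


Floyd's tortoise (slow, +1) and hare (fast, +2):
  init: slow=0, fast=0
  step 1: slow=1, fast=2
  step 2: slow=2, fast=4
  step 3: fast 4->5->None, no cycle

Cycle: no


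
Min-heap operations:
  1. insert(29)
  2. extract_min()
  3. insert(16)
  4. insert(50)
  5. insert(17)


insert(29) -> [29]
extract_min()->29, []
insert(16) -> [16]
insert(50) -> [16, 50]
insert(17) -> [16, 50, 17]

Final heap: [16, 50, 17]


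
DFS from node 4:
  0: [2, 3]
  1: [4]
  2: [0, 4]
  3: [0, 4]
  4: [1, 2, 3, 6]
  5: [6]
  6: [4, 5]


Visit 4, push [6, 3, 2, 1]
Visit 1, push []
Visit 2, push [0]
Visit 0, push [3]
Visit 3, push []
Visit 6, push [5]
Visit 5, push []

DFS order: [4, 1, 2, 0, 3, 6, 5]


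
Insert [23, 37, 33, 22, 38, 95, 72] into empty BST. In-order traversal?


Insert 23: root
Insert 37: R from 23
Insert 33: R from 23 -> L from 37
Insert 22: L from 23
Insert 38: R from 23 -> R from 37
Insert 95: R from 23 -> R from 37 -> R from 38
Insert 72: R from 23 -> R from 37 -> R from 38 -> L from 95

In-order: [22, 23, 33, 37, 38, 72, 95]


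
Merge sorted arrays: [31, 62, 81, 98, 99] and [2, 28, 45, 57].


Take 2 from B
Take 28 from B
Take 31 from A
Take 45 from B
Take 57 from B

Merged: [2, 28, 31, 45, 57, 62, 81, 98, 99]


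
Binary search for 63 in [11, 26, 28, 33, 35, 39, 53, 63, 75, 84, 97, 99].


Step 1: lo=0, hi=11, mid=5, val=39
Step 2: lo=6, hi=11, mid=8, val=75
Step 3: lo=6, hi=7, mid=6, val=53
Step 4: lo=7, hi=7, mid=7, val=63

Found at index 7


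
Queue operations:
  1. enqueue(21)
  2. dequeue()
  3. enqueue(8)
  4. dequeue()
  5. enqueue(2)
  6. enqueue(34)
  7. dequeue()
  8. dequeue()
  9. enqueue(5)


enqueue(21) -> [21]
dequeue()->21, []
enqueue(8) -> [8]
dequeue()->8, []
enqueue(2) -> [2]
enqueue(34) -> [2, 34]
dequeue()->2, [34]
dequeue()->34, []
enqueue(5) -> [5]

Final queue: [5]


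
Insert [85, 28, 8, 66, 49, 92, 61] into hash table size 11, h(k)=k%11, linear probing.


Insert 85: h=8 -> slot 8
Insert 28: h=6 -> slot 6
Insert 8: h=8, 1 probes -> slot 9
Insert 66: h=0 -> slot 0
Insert 49: h=5 -> slot 5
Insert 92: h=4 -> slot 4
Insert 61: h=6, 1 probes -> slot 7

Table: [66, None, None, None, 92, 49, 28, 61, 85, 8, None]


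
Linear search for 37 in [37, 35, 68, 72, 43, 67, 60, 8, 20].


i=0: 37==37 found!

Found at 0, 1 comps


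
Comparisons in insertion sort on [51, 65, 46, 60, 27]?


Algorithm: insertion sort
Input: [51, 65, 46, 60, 27]
Sorted: [27, 46, 51, 60, 65]

9


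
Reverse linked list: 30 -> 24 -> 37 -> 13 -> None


Step 1: curr=30, set curr.next=prev(None) | reversed so far: 30
Step 2: curr=24, set curr.next=prev(30) | reversed so far: 24 -> 30
Step 3: curr=37, set curr.next=prev(24) | reversed so far: 37 -> 24 -> 30
Step 4: curr=13, set curr.next=prev(37) | reversed so far: 13 -> 37 -> 24 -> 30

13 -> 37 -> 24 -> 30 -> None


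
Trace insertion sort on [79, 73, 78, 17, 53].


Initial: [79, 73, 78, 17, 53]
Insert 73: [73, 79, 78, 17, 53]
Insert 78: [73, 78, 79, 17, 53]
Insert 17: [17, 73, 78, 79, 53]
Insert 53: [17, 53, 73, 78, 79]

Sorted: [17, 53, 73, 78, 79]


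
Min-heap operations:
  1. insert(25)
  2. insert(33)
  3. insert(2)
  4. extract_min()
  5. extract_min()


insert(25) -> [25]
insert(33) -> [25, 33]
insert(2) -> [2, 33, 25]
extract_min()->2, [25, 33]
extract_min()->25, [33]

Final heap: [33]


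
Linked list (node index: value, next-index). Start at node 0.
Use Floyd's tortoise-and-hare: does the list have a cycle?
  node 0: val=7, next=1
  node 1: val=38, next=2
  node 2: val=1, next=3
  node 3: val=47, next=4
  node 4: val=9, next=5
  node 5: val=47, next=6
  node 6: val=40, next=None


Floyd's tortoise (slow, +1) and hare (fast, +2):
  init: slow=0, fast=0
  step 1: slow=1, fast=2
  step 2: slow=2, fast=4
  step 3: slow=3, fast=6
  step 4: fast -> None, no cycle

Cycle: no


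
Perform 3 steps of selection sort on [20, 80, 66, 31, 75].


Initial: [20, 80, 66, 31, 75]
Step 1: min=20 at 0
  Swap: [20, 80, 66, 31, 75]
Step 2: min=31 at 3
  Swap: [20, 31, 66, 80, 75]
Step 3: min=66 at 2
  Swap: [20, 31, 66, 80, 75]

After 3 steps: [20, 31, 66, 80, 75]


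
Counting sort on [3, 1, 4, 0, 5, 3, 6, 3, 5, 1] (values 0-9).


Input: [3, 1, 4, 0, 5, 3, 6, 3, 5, 1]
Counts: [1, 2, 0, 3, 1, 2, 1, 0, 0, 0]

Sorted: [0, 1, 1, 3, 3, 3, 4, 5, 5, 6]


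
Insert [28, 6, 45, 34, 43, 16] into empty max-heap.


Insert 28: [28]
Insert 6: [28, 6]
Insert 45: [45, 6, 28]
Insert 34: [45, 34, 28, 6]
Insert 43: [45, 43, 28, 6, 34]
Insert 16: [45, 43, 28, 6, 34, 16]

Final heap: [45, 43, 28, 6, 34, 16]


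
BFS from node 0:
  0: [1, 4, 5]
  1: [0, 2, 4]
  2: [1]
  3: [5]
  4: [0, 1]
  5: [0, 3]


Visit 0, enqueue [1, 4, 5]
Visit 1, enqueue [2]
Visit 4, enqueue []
Visit 5, enqueue [3]
Visit 2, enqueue []
Visit 3, enqueue []

BFS order: [0, 1, 4, 5, 2, 3]


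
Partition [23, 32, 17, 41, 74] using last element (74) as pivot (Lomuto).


Pivot: 74
  23 <= 74: advance i (no swap)
  32 <= 74: advance i (no swap)
  17 <= 74: advance i (no swap)
  41 <= 74: advance i (no swap)
Place pivot at 4: [23, 32, 17, 41, 74]

Partitioned: [23, 32, 17, 41, 74]


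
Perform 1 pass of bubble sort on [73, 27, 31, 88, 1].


Initial: [73, 27, 31, 88, 1]
Pass 1: [27, 31, 73, 1, 88] (3 swaps)

After 1 pass: [27, 31, 73, 1, 88]


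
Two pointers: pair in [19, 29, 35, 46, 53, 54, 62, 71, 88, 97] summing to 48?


lo=0(19)+hi=9(97)=116
lo=0(19)+hi=8(88)=107
lo=0(19)+hi=7(71)=90
lo=0(19)+hi=6(62)=81
lo=0(19)+hi=5(54)=73
lo=0(19)+hi=4(53)=72
lo=0(19)+hi=3(46)=65
lo=0(19)+hi=2(35)=54
lo=0(19)+hi=1(29)=48

Yes: 19+29=48


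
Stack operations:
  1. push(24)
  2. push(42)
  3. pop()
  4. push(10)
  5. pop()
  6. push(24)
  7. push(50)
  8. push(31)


push(24) -> [24]
push(42) -> [24, 42]
pop()->42, [24]
push(10) -> [24, 10]
pop()->10, [24]
push(24) -> [24, 24]
push(50) -> [24, 24, 50]
push(31) -> [24, 24, 50, 31]

Final stack: [24, 24, 50, 31]


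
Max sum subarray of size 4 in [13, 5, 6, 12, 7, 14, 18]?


[0:4]: 36
[1:5]: 30
[2:6]: 39
[3:7]: 51

Max: 51 at [3:7]


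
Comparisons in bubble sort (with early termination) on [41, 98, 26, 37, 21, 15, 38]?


Algorithm: bubble sort (with early termination)
Input: [41, 98, 26, 37, 21, 15, 38]
Sorted: [15, 21, 26, 37, 38, 41, 98]

21


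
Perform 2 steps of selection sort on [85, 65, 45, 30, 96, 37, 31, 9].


Initial: [85, 65, 45, 30, 96, 37, 31, 9]
Step 1: min=9 at 7
  Swap: [9, 65, 45, 30, 96, 37, 31, 85]
Step 2: min=30 at 3
  Swap: [9, 30, 45, 65, 96, 37, 31, 85]

After 2 steps: [9, 30, 45, 65, 96, 37, 31, 85]


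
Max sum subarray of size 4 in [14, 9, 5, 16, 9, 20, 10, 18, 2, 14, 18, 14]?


[0:4]: 44
[1:5]: 39
[2:6]: 50
[3:7]: 55
[4:8]: 57
[5:9]: 50
[6:10]: 44
[7:11]: 52
[8:12]: 48

Max: 57 at [4:8]


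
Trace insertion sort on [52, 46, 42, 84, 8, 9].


Initial: [52, 46, 42, 84, 8, 9]
Insert 46: [46, 52, 42, 84, 8, 9]
Insert 42: [42, 46, 52, 84, 8, 9]
Insert 84: [42, 46, 52, 84, 8, 9]
Insert 8: [8, 42, 46, 52, 84, 9]
Insert 9: [8, 9, 42, 46, 52, 84]

Sorted: [8, 9, 42, 46, 52, 84]


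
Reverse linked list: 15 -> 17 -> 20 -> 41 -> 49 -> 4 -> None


Step 1: curr=15, set curr.next=prev(None) | reversed so far: 15
Step 2: curr=17, set curr.next=prev(15) | reversed so far: 17 -> 15
Step 3: curr=20, set curr.next=prev(17) | reversed so far: 20 -> 17 -> 15
Step 4: curr=41, set curr.next=prev(20) | reversed so far: 41 -> 20 -> 17 -> 15
Step 5: curr=49, set curr.next=prev(41) | reversed so far: 49 -> 41 -> 20 -> 17 -> 15
Step 6: curr=4, set curr.next=prev(49) | reversed so far: 4 -> 49 -> 41 -> 20 -> 17 -> 15

4 -> 49 -> 41 -> 20 -> 17 -> 15 -> None


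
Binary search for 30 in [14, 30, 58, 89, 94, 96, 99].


Step 1: lo=0, hi=6, mid=3, val=89
Step 2: lo=0, hi=2, mid=1, val=30

Found at index 1


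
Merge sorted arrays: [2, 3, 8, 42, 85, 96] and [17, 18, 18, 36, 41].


Take 2 from A
Take 3 from A
Take 8 from A
Take 17 from B
Take 18 from B
Take 18 from B
Take 36 from B
Take 41 from B

Merged: [2, 3, 8, 17, 18, 18, 36, 41, 42, 85, 96]


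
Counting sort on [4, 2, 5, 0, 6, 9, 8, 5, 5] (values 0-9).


Input: [4, 2, 5, 0, 6, 9, 8, 5, 5]
Counts: [1, 0, 1, 0, 1, 3, 1, 0, 1, 1]

Sorted: [0, 2, 4, 5, 5, 5, 6, 8, 9]


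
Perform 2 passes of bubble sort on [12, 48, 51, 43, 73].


Initial: [12, 48, 51, 43, 73]
Pass 1: [12, 48, 43, 51, 73] (1 swaps)
Pass 2: [12, 43, 48, 51, 73] (1 swaps)

After 2 passes: [12, 43, 48, 51, 73]


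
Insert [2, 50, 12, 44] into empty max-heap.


Insert 2: [2]
Insert 50: [50, 2]
Insert 12: [50, 2, 12]
Insert 44: [50, 44, 12, 2]

Final heap: [50, 44, 12, 2]


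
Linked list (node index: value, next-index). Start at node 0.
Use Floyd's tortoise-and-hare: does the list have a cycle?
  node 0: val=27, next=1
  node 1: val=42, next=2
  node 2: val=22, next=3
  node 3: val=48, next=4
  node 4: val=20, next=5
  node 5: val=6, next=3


Floyd's tortoise (slow, +1) and hare (fast, +2):
  init: slow=0, fast=0
  step 1: slow=1, fast=2
  step 2: slow=2, fast=4
  step 3: slow=3, fast=3
  slow == fast at node 3: cycle detected

Cycle: yes


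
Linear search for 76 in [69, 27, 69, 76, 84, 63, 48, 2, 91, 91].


i=0: 69!=76
i=1: 27!=76
i=2: 69!=76
i=3: 76==76 found!

Found at 3, 4 comps


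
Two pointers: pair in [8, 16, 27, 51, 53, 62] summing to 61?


lo=0(8)+hi=5(62)=70
lo=0(8)+hi=4(53)=61

Yes: 8+53=61


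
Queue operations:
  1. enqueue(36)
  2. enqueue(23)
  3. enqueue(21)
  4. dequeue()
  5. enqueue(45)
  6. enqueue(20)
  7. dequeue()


enqueue(36) -> [36]
enqueue(23) -> [36, 23]
enqueue(21) -> [36, 23, 21]
dequeue()->36, [23, 21]
enqueue(45) -> [23, 21, 45]
enqueue(20) -> [23, 21, 45, 20]
dequeue()->23, [21, 45, 20]

Final queue: [21, 45, 20]


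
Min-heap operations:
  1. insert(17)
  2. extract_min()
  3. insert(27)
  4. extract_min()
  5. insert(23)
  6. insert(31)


insert(17) -> [17]
extract_min()->17, []
insert(27) -> [27]
extract_min()->27, []
insert(23) -> [23]
insert(31) -> [23, 31]

Final heap: [23, 31]


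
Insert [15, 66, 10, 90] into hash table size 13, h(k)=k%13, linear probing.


Insert 15: h=2 -> slot 2
Insert 66: h=1 -> slot 1
Insert 10: h=10 -> slot 10
Insert 90: h=12 -> slot 12

Table: [None, 66, 15, None, None, None, None, None, None, None, 10, None, 90]


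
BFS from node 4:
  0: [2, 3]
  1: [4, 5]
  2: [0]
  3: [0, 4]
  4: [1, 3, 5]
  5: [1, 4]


Visit 4, enqueue [1, 3, 5]
Visit 1, enqueue []
Visit 3, enqueue [0]
Visit 5, enqueue []
Visit 0, enqueue [2]
Visit 2, enqueue []

BFS order: [4, 1, 3, 5, 0, 2]


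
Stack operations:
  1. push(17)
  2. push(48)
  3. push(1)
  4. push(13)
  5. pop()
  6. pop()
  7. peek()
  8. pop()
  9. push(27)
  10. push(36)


push(17) -> [17]
push(48) -> [17, 48]
push(1) -> [17, 48, 1]
push(13) -> [17, 48, 1, 13]
pop()->13, [17, 48, 1]
pop()->1, [17, 48]
peek()->48
pop()->48, [17]
push(27) -> [17, 27]
push(36) -> [17, 27, 36]

Final stack: [17, 27, 36]


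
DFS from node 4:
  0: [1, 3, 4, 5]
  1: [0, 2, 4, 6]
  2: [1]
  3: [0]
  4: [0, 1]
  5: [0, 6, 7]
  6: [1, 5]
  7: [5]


Visit 4, push [1, 0]
Visit 0, push [5, 3, 1]
Visit 1, push [6, 2]
Visit 2, push []
Visit 6, push [5]
Visit 5, push [7]
Visit 7, push []
Visit 3, push []

DFS order: [4, 0, 1, 2, 6, 5, 7, 3]


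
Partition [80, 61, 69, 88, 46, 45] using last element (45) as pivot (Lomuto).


Pivot: 45
Place pivot at 0: [45, 61, 69, 88, 46, 80]

Partitioned: [45, 61, 69, 88, 46, 80]


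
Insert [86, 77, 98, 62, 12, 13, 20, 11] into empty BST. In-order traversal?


Insert 86: root
Insert 77: L from 86
Insert 98: R from 86
Insert 62: L from 86 -> L from 77
Insert 12: L from 86 -> L from 77 -> L from 62
Insert 13: L from 86 -> L from 77 -> L from 62 -> R from 12
Insert 20: L from 86 -> L from 77 -> L from 62 -> R from 12 -> R from 13
Insert 11: L from 86 -> L from 77 -> L from 62 -> L from 12

In-order: [11, 12, 13, 20, 62, 77, 86, 98]


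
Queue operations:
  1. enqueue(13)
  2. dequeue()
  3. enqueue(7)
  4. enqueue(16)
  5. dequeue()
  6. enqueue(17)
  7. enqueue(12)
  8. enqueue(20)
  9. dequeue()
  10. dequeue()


enqueue(13) -> [13]
dequeue()->13, []
enqueue(7) -> [7]
enqueue(16) -> [7, 16]
dequeue()->7, [16]
enqueue(17) -> [16, 17]
enqueue(12) -> [16, 17, 12]
enqueue(20) -> [16, 17, 12, 20]
dequeue()->16, [17, 12, 20]
dequeue()->17, [12, 20]

Final queue: [12, 20]


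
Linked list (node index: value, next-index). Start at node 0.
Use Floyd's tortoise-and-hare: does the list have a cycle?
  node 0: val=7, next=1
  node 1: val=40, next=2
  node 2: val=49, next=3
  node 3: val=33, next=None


Floyd's tortoise (slow, +1) and hare (fast, +2):
  init: slow=0, fast=0
  step 1: slow=1, fast=2
  step 2: fast 2->3->None, no cycle

Cycle: no


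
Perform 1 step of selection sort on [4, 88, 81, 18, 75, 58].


Initial: [4, 88, 81, 18, 75, 58]
Step 1: min=4 at 0
  Swap: [4, 88, 81, 18, 75, 58]

After 1 step: [4, 88, 81, 18, 75, 58]


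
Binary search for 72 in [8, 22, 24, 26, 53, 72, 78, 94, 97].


Step 1: lo=0, hi=8, mid=4, val=53
Step 2: lo=5, hi=8, mid=6, val=78
Step 3: lo=5, hi=5, mid=5, val=72

Found at index 5


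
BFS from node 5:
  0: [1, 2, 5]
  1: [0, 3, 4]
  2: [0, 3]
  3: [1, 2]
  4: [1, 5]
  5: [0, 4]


Visit 5, enqueue [0, 4]
Visit 0, enqueue [1, 2]
Visit 4, enqueue []
Visit 1, enqueue [3]
Visit 2, enqueue []
Visit 3, enqueue []

BFS order: [5, 0, 4, 1, 2, 3]


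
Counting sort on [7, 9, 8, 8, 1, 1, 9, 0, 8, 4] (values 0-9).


Input: [7, 9, 8, 8, 1, 1, 9, 0, 8, 4]
Counts: [1, 2, 0, 0, 1, 0, 0, 1, 3, 2]

Sorted: [0, 1, 1, 4, 7, 8, 8, 8, 9, 9]


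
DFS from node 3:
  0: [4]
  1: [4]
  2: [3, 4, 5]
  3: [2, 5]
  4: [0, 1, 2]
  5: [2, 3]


Visit 3, push [5, 2]
Visit 2, push [5, 4]
Visit 4, push [1, 0]
Visit 0, push []
Visit 1, push []
Visit 5, push []

DFS order: [3, 2, 4, 0, 1, 5]


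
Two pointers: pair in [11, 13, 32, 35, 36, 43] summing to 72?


lo=0(11)+hi=5(43)=54
lo=1(13)+hi=5(43)=56
lo=2(32)+hi=5(43)=75
lo=2(32)+hi=4(36)=68
lo=3(35)+hi=4(36)=71

No pair found


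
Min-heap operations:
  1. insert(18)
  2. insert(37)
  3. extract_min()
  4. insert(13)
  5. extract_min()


insert(18) -> [18]
insert(37) -> [18, 37]
extract_min()->18, [37]
insert(13) -> [13, 37]
extract_min()->13, [37]

Final heap: [37]


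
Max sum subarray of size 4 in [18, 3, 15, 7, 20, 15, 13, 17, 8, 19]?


[0:4]: 43
[1:5]: 45
[2:6]: 57
[3:7]: 55
[4:8]: 65
[5:9]: 53
[6:10]: 57

Max: 65 at [4:8]


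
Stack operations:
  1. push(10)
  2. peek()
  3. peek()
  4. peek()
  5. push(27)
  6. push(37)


push(10) -> [10]
peek()->10
peek()->10
peek()->10
push(27) -> [10, 27]
push(37) -> [10, 27, 37]

Final stack: [10, 27, 37]


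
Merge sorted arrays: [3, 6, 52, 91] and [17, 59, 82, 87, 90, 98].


Take 3 from A
Take 6 from A
Take 17 from B
Take 52 from A
Take 59 from B
Take 82 from B
Take 87 from B
Take 90 from B
Take 91 from A

Merged: [3, 6, 17, 52, 59, 82, 87, 90, 91, 98]


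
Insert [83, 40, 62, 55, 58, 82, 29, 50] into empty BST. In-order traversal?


Insert 83: root
Insert 40: L from 83
Insert 62: L from 83 -> R from 40
Insert 55: L from 83 -> R from 40 -> L from 62
Insert 58: L from 83 -> R from 40 -> L from 62 -> R from 55
Insert 82: L from 83 -> R from 40 -> R from 62
Insert 29: L from 83 -> L from 40
Insert 50: L from 83 -> R from 40 -> L from 62 -> L from 55

In-order: [29, 40, 50, 55, 58, 62, 82, 83]


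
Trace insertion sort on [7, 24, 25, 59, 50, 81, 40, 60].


Initial: [7, 24, 25, 59, 50, 81, 40, 60]
Insert 24: [7, 24, 25, 59, 50, 81, 40, 60]
Insert 25: [7, 24, 25, 59, 50, 81, 40, 60]
Insert 59: [7, 24, 25, 59, 50, 81, 40, 60]
Insert 50: [7, 24, 25, 50, 59, 81, 40, 60]
Insert 81: [7, 24, 25, 50, 59, 81, 40, 60]
Insert 40: [7, 24, 25, 40, 50, 59, 81, 60]
Insert 60: [7, 24, 25, 40, 50, 59, 60, 81]

Sorted: [7, 24, 25, 40, 50, 59, 60, 81]


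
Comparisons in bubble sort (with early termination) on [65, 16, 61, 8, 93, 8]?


Algorithm: bubble sort (with early termination)
Input: [65, 16, 61, 8, 93, 8]
Sorted: [8, 8, 16, 61, 65, 93]

15


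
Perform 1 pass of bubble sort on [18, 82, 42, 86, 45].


Initial: [18, 82, 42, 86, 45]
Pass 1: [18, 42, 82, 45, 86] (2 swaps)

After 1 pass: [18, 42, 82, 45, 86]


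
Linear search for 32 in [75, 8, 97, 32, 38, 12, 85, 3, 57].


i=0: 75!=32
i=1: 8!=32
i=2: 97!=32
i=3: 32==32 found!

Found at 3, 4 comps


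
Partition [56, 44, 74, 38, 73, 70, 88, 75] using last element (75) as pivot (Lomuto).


Pivot: 75
  56 <= 75: advance i (no swap)
  44 <= 75: advance i (no swap)
  74 <= 75: advance i (no swap)
  38 <= 75: advance i (no swap)
  73 <= 75: advance i (no swap)
  70 <= 75: advance i (no swap)
Place pivot at 6: [56, 44, 74, 38, 73, 70, 75, 88]

Partitioned: [56, 44, 74, 38, 73, 70, 75, 88]


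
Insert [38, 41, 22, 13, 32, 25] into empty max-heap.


Insert 38: [38]
Insert 41: [41, 38]
Insert 22: [41, 38, 22]
Insert 13: [41, 38, 22, 13]
Insert 32: [41, 38, 22, 13, 32]
Insert 25: [41, 38, 25, 13, 32, 22]

Final heap: [41, 38, 25, 13, 32, 22]


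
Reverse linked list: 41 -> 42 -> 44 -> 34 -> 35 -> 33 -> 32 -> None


Step 1: curr=41, set curr.next=prev(None) | reversed so far: 41
Step 2: curr=42, set curr.next=prev(41) | reversed so far: 42 -> 41
Step 3: curr=44, set curr.next=prev(42) | reversed so far: 44 -> 42 -> 41
Step 4: curr=34, set curr.next=prev(44) | reversed so far: 34 -> 44 -> 42 -> 41
Step 5: curr=35, set curr.next=prev(34) | reversed so far: 35 -> 34 -> 44 -> 42 -> 41
Step 6: curr=33, set curr.next=prev(35) | reversed so far: 33 -> 35 -> 34 -> 44 -> 42 -> 41
Step 7: curr=32, set curr.next=prev(33) | reversed so far: 32 -> 33 -> 35 -> 34 -> 44 -> 42 -> 41

32 -> 33 -> 35 -> 34 -> 44 -> 42 -> 41 -> None


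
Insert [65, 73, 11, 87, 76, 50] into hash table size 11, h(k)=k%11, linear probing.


Insert 65: h=10 -> slot 10
Insert 73: h=7 -> slot 7
Insert 11: h=0 -> slot 0
Insert 87: h=10, 2 probes -> slot 1
Insert 76: h=10, 3 probes -> slot 2
Insert 50: h=6 -> slot 6

Table: [11, 87, 76, None, None, None, 50, 73, None, None, 65]


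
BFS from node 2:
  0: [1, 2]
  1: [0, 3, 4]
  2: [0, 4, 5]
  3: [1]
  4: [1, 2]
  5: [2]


Visit 2, enqueue [0, 4, 5]
Visit 0, enqueue [1]
Visit 4, enqueue []
Visit 5, enqueue []
Visit 1, enqueue [3]
Visit 3, enqueue []

BFS order: [2, 0, 4, 5, 1, 3]


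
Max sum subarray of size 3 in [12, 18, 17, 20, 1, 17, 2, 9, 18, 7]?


[0:3]: 47
[1:4]: 55
[2:5]: 38
[3:6]: 38
[4:7]: 20
[5:8]: 28
[6:9]: 29
[7:10]: 34

Max: 55 at [1:4]


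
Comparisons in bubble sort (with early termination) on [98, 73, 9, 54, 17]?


Algorithm: bubble sort (with early termination)
Input: [98, 73, 9, 54, 17]
Sorted: [9, 17, 54, 73, 98]

10


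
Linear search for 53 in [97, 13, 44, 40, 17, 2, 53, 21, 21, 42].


i=0: 97!=53
i=1: 13!=53
i=2: 44!=53
i=3: 40!=53
i=4: 17!=53
i=5: 2!=53
i=6: 53==53 found!

Found at 6, 7 comps


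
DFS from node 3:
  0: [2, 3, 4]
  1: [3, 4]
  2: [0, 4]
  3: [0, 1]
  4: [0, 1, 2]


Visit 3, push [1, 0]
Visit 0, push [4, 2]
Visit 2, push [4]
Visit 4, push [1]
Visit 1, push []

DFS order: [3, 0, 2, 4, 1]


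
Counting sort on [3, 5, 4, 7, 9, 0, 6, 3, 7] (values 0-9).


Input: [3, 5, 4, 7, 9, 0, 6, 3, 7]
Counts: [1, 0, 0, 2, 1, 1, 1, 2, 0, 1]

Sorted: [0, 3, 3, 4, 5, 6, 7, 7, 9]


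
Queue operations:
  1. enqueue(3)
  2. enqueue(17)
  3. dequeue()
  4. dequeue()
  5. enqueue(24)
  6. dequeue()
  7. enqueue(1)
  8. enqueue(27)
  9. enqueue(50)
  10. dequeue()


enqueue(3) -> [3]
enqueue(17) -> [3, 17]
dequeue()->3, [17]
dequeue()->17, []
enqueue(24) -> [24]
dequeue()->24, []
enqueue(1) -> [1]
enqueue(27) -> [1, 27]
enqueue(50) -> [1, 27, 50]
dequeue()->1, [27, 50]

Final queue: [27, 50]


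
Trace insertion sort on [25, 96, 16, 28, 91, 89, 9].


Initial: [25, 96, 16, 28, 91, 89, 9]
Insert 96: [25, 96, 16, 28, 91, 89, 9]
Insert 16: [16, 25, 96, 28, 91, 89, 9]
Insert 28: [16, 25, 28, 96, 91, 89, 9]
Insert 91: [16, 25, 28, 91, 96, 89, 9]
Insert 89: [16, 25, 28, 89, 91, 96, 9]
Insert 9: [9, 16, 25, 28, 89, 91, 96]

Sorted: [9, 16, 25, 28, 89, 91, 96]


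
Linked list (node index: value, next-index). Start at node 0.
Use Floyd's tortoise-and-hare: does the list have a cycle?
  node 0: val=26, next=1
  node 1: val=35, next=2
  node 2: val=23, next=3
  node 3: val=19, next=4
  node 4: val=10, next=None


Floyd's tortoise (slow, +1) and hare (fast, +2):
  init: slow=0, fast=0
  step 1: slow=1, fast=2
  step 2: slow=2, fast=4
  step 3: fast -> None, no cycle

Cycle: no


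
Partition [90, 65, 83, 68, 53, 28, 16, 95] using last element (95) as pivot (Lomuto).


Pivot: 95
  90 <= 95: advance i (no swap)
  65 <= 95: advance i (no swap)
  83 <= 95: advance i (no swap)
  68 <= 95: advance i (no swap)
  53 <= 95: advance i (no swap)
  28 <= 95: advance i (no swap)
  16 <= 95: advance i (no swap)
Place pivot at 7: [90, 65, 83, 68, 53, 28, 16, 95]

Partitioned: [90, 65, 83, 68, 53, 28, 16, 95]


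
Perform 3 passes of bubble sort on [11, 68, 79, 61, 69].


Initial: [11, 68, 79, 61, 69]
Pass 1: [11, 68, 61, 69, 79] (2 swaps)
Pass 2: [11, 61, 68, 69, 79] (1 swaps)
Pass 3: [11, 61, 68, 69, 79] (0 swaps)

After 3 passes: [11, 61, 68, 69, 79]


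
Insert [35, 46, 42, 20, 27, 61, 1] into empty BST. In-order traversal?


Insert 35: root
Insert 46: R from 35
Insert 42: R from 35 -> L from 46
Insert 20: L from 35
Insert 27: L from 35 -> R from 20
Insert 61: R from 35 -> R from 46
Insert 1: L from 35 -> L from 20

In-order: [1, 20, 27, 35, 42, 46, 61]


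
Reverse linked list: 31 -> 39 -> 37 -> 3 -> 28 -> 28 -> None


Step 1: curr=31, set curr.next=prev(None) | reversed so far: 31
Step 2: curr=39, set curr.next=prev(31) | reversed so far: 39 -> 31
Step 3: curr=37, set curr.next=prev(39) | reversed so far: 37 -> 39 -> 31
Step 4: curr=3, set curr.next=prev(37) | reversed so far: 3 -> 37 -> 39 -> 31
Step 5: curr=28, set curr.next=prev(3) | reversed so far: 28 -> 3 -> 37 -> 39 -> 31
Step 6: curr=28, set curr.next=prev(28) | reversed so far: 28 -> 28 -> 3 -> 37 -> 39 -> 31

28 -> 28 -> 3 -> 37 -> 39 -> 31 -> None


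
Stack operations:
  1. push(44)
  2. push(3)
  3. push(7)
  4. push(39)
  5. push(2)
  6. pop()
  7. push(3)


push(44) -> [44]
push(3) -> [44, 3]
push(7) -> [44, 3, 7]
push(39) -> [44, 3, 7, 39]
push(2) -> [44, 3, 7, 39, 2]
pop()->2, [44, 3, 7, 39]
push(3) -> [44, 3, 7, 39, 3]

Final stack: [44, 3, 7, 39, 3]


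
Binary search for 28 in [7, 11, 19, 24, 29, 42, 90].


Step 1: lo=0, hi=6, mid=3, val=24
Step 2: lo=4, hi=6, mid=5, val=42
Step 3: lo=4, hi=4, mid=4, val=29

Not found


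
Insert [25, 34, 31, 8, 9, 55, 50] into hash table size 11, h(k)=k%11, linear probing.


Insert 25: h=3 -> slot 3
Insert 34: h=1 -> slot 1
Insert 31: h=9 -> slot 9
Insert 8: h=8 -> slot 8
Insert 9: h=9, 1 probes -> slot 10
Insert 55: h=0 -> slot 0
Insert 50: h=6 -> slot 6

Table: [55, 34, None, 25, None, None, 50, None, 8, 31, 9]


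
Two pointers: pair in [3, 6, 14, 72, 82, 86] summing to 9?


lo=0(3)+hi=5(86)=89
lo=0(3)+hi=4(82)=85
lo=0(3)+hi=3(72)=75
lo=0(3)+hi=2(14)=17
lo=0(3)+hi=1(6)=9

Yes: 3+6=9


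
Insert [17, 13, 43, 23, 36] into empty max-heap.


Insert 17: [17]
Insert 13: [17, 13]
Insert 43: [43, 13, 17]
Insert 23: [43, 23, 17, 13]
Insert 36: [43, 36, 17, 13, 23]

Final heap: [43, 36, 17, 13, 23]


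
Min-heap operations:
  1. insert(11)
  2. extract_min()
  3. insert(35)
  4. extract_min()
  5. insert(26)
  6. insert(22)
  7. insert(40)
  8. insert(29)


insert(11) -> [11]
extract_min()->11, []
insert(35) -> [35]
extract_min()->35, []
insert(26) -> [26]
insert(22) -> [22, 26]
insert(40) -> [22, 26, 40]
insert(29) -> [22, 26, 40, 29]

Final heap: [22, 26, 40, 29]


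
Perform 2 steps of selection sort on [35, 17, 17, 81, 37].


Initial: [35, 17, 17, 81, 37]
Step 1: min=17 at 1
  Swap: [17, 35, 17, 81, 37]
Step 2: min=17 at 2
  Swap: [17, 17, 35, 81, 37]

After 2 steps: [17, 17, 35, 81, 37]


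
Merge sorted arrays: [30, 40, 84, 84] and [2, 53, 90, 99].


Take 2 from B
Take 30 from A
Take 40 from A
Take 53 from B
Take 84 from A
Take 84 from A

Merged: [2, 30, 40, 53, 84, 84, 90, 99]


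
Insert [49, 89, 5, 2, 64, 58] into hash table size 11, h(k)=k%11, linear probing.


Insert 49: h=5 -> slot 5
Insert 89: h=1 -> slot 1
Insert 5: h=5, 1 probes -> slot 6
Insert 2: h=2 -> slot 2
Insert 64: h=9 -> slot 9
Insert 58: h=3 -> slot 3

Table: [None, 89, 2, 58, None, 49, 5, None, None, 64, None]


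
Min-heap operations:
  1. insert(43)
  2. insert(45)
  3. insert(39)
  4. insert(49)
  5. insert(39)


insert(43) -> [43]
insert(45) -> [43, 45]
insert(39) -> [39, 45, 43]
insert(49) -> [39, 45, 43, 49]
insert(39) -> [39, 39, 43, 49, 45]

Final heap: [39, 39, 43, 49, 45]


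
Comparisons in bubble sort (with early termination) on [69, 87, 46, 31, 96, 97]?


Algorithm: bubble sort (with early termination)
Input: [69, 87, 46, 31, 96, 97]
Sorted: [31, 46, 69, 87, 96, 97]

14


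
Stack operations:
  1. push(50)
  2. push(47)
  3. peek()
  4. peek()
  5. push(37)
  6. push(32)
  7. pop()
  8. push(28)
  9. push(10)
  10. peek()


push(50) -> [50]
push(47) -> [50, 47]
peek()->47
peek()->47
push(37) -> [50, 47, 37]
push(32) -> [50, 47, 37, 32]
pop()->32, [50, 47, 37]
push(28) -> [50, 47, 37, 28]
push(10) -> [50, 47, 37, 28, 10]
peek()->10

Final stack: [50, 47, 37, 28, 10]


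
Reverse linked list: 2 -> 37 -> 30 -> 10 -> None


Step 1: curr=2, set curr.next=prev(None) | reversed so far: 2
Step 2: curr=37, set curr.next=prev(2) | reversed so far: 37 -> 2
Step 3: curr=30, set curr.next=prev(37) | reversed so far: 30 -> 37 -> 2
Step 4: curr=10, set curr.next=prev(30) | reversed so far: 10 -> 30 -> 37 -> 2

10 -> 30 -> 37 -> 2 -> None


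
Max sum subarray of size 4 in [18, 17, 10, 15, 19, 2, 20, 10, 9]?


[0:4]: 60
[1:5]: 61
[2:6]: 46
[3:7]: 56
[4:8]: 51
[5:9]: 41

Max: 61 at [1:5]


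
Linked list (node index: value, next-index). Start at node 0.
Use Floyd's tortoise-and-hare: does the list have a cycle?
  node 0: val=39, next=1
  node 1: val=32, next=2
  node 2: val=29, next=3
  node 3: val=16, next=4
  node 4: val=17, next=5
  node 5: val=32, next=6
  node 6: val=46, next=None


Floyd's tortoise (slow, +1) and hare (fast, +2):
  init: slow=0, fast=0
  step 1: slow=1, fast=2
  step 2: slow=2, fast=4
  step 3: slow=3, fast=6
  step 4: fast -> None, no cycle

Cycle: no


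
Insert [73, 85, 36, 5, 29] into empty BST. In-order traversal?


Insert 73: root
Insert 85: R from 73
Insert 36: L from 73
Insert 5: L from 73 -> L from 36
Insert 29: L from 73 -> L from 36 -> R from 5

In-order: [5, 29, 36, 73, 85]


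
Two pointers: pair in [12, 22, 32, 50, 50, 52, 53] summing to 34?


lo=0(12)+hi=6(53)=65
lo=0(12)+hi=5(52)=64
lo=0(12)+hi=4(50)=62
lo=0(12)+hi=3(50)=62
lo=0(12)+hi=2(32)=44
lo=0(12)+hi=1(22)=34

Yes: 12+22=34


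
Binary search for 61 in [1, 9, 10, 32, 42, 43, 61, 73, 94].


Step 1: lo=0, hi=8, mid=4, val=42
Step 2: lo=5, hi=8, mid=6, val=61

Found at index 6


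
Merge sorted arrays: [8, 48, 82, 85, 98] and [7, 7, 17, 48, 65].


Take 7 from B
Take 7 from B
Take 8 from A
Take 17 from B
Take 48 from A
Take 48 from B
Take 65 from B

Merged: [7, 7, 8, 17, 48, 48, 65, 82, 85, 98]


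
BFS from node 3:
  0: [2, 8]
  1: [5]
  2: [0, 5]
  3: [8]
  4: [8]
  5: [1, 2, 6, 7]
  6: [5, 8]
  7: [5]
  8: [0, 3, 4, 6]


Visit 3, enqueue [8]
Visit 8, enqueue [0, 4, 6]
Visit 0, enqueue [2]
Visit 4, enqueue []
Visit 6, enqueue [5]
Visit 2, enqueue []
Visit 5, enqueue [1, 7]
Visit 1, enqueue []
Visit 7, enqueue []

BFS order: [3, 8, 0, 4, 6, 2, 5, 1, 7]


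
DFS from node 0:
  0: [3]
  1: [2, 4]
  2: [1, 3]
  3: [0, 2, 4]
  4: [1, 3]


Visit 0, push [3]
Visit 3, push [4, 2]
Visit 2, push [1]
Visit 1, push [4]
Visit 4, push []

DFS order: [0, 3, 2, 1, 4]


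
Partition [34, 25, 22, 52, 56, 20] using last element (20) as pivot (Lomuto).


Pivot: 20
Place pivot at 0: [20, 25, 22, 52, 56, 34]

Partitioned: [20, 25, 22, 52, 56, 34]


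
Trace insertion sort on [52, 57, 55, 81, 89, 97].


Initial: [52, 57, 55, 81, 89, 97]
Insert 57: [52, 57, 55, 81, 89, 97]
Insert 55: [52, 55, 57, 81, 89, 97]
Insert 81: [52, 55, 57, 81, 89, 97]
Insert 89: [52, 55, 57, 81, 89, 97]
Insert 97: [52, 55, 57, 81, 89, 97]

Sorted: [52, 55, 57, 81, 89, 97]


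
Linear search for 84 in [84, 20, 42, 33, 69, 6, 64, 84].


i=0: 84==84 found!

Found at 0, 1 comps


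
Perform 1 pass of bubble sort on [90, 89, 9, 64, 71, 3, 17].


Initial: [90, 89, 9, 64, 71, 3, 17]
Pass 1: [89, 9, 64, 71, 3, 17, 90] (6 swaps)

After 1 pass: [89, 9, 64, 71, 3, 17, 90]


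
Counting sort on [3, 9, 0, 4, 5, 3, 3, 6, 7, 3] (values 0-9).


Input: [3, 9, 0, 4, 5, 3, 3, 6, 7, 3]
Counts: [1, 0, 0, 4, 1, 1, 1, 1, 0, 1]

Sorted: [0, 3, 3, 3, 3, 4, 5, 6, 7, 9]


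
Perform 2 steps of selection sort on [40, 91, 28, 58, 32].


Initial: [40, 91, 28, 58, 32]
Step 1: min=28 at 2
  Swap: [28, 91, 40, 58, 32]
Step 2: min=32 at 4
  Swap: [28, 32, 40, 58, 91]

After 2 steps: [28, 32, 40, 58, 91]


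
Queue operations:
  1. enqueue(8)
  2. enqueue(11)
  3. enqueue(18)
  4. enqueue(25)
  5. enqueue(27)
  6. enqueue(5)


enqueue(8) -> [8]
enqueue(11) -> [8, 11]
enqueue(18) -> [8, 11, 18]
enqueue(25) -> [8, 11, 18, 25]
enqueue(27) -> [8, 11, 18, 25, 27]
enqueue(5) -> [8, 11, 18, 25, 27, 5]

Final queue: [8, 11, 18, 25, 27, 5]


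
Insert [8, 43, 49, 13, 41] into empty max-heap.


Insert 8: [8]
Insert 43: [43, 8]
Insert 49: [49, 8, 43]
Insert 13: [49, 13, 43, 8]
Insert 41: [49, 41, 43, 8, 13]

Final heap: [49, 41, 43, 8, 13]


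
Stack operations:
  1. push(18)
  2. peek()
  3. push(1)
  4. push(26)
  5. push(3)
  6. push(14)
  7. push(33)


push(18) -> [18]
peek()->18
push(1) -> [18, 1]
push(26) -> [18, 1, 26]
push(3) -> [18, 1, 26, 3]
push(14) -> [18, 1, 26, 3, 14]
push(33) -> [18, 1, 26, 3, 14, 33]

Final stack: [18, 1, 26, 3, 14, 33]


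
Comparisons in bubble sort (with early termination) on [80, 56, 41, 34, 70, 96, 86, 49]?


Algorithm: bubble sort (with early termination)
Input: [80, 56, 41, 34, 70, 96, 86, 49]
Sorted: [34, 41, 49, 56, 70, 80, 86, 96]

27


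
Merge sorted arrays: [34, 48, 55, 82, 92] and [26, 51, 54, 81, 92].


Take 26 from B
Take 34 from A
Take 48 from A
Take 51 from B
Take 54 from B
Take 55 from A
Take 81 from B
Take 82 from A
Take 92 from A

Merged: [26, 34, 48, 51, 54, 55, 81, 82, 92, 92]


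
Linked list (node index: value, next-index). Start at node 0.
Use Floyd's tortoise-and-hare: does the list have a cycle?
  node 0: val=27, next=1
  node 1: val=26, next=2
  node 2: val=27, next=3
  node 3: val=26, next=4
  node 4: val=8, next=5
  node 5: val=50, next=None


Floyd's tortoise (slow, +1) and hare (fast, +2):
  init: slow=0, fast=0
  step 1: slow=1, fast=2
  step 2: slow=2, fast=4
  step 3: fast 4->5->None, no cycle

Cycle: no


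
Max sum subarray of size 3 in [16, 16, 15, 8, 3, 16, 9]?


[0:3]: 47
[1:4]: 39
[2:5]: 26
[3:6]: 27
[4:7]: 28

Max: 47 at [0:3]
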